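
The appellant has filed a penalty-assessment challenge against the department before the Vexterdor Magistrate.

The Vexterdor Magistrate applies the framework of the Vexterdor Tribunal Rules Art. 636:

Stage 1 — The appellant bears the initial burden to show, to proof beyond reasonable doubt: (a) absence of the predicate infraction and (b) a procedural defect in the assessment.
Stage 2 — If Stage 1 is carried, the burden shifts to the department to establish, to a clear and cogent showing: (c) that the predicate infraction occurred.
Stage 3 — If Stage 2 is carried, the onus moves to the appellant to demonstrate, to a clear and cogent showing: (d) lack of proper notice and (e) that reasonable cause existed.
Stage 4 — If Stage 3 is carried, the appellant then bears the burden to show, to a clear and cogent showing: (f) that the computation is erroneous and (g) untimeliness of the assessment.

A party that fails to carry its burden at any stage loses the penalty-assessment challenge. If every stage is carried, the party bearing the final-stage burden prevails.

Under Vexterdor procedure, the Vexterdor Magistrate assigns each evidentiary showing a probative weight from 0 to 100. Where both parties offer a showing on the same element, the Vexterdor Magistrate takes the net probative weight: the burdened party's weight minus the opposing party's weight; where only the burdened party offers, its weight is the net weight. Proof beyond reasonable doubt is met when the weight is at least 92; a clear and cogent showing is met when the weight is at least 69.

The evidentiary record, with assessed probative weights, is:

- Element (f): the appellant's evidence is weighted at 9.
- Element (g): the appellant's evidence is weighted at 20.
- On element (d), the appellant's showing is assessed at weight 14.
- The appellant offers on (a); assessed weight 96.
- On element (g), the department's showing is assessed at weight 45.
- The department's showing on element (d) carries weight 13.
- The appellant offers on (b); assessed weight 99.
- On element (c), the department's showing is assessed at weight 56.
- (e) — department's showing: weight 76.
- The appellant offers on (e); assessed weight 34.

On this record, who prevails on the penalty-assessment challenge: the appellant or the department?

Stage 1 — burden on appellant; standard: proof beyond reasonable doubt (weight is at least 92).
    (a): 96 ≥ 92 [met]
    (b): 99 ≥ 92 [met]
  Stage 1 carried; the burden shifts to the department.
Stage 2 — burden on department; standard: a clear and cogent showing (weight is at least 69).
    (c): 56 < 69 [not met]
  Stage 2 not carried; the department fails its burden.
So the appellant prevails.

appellant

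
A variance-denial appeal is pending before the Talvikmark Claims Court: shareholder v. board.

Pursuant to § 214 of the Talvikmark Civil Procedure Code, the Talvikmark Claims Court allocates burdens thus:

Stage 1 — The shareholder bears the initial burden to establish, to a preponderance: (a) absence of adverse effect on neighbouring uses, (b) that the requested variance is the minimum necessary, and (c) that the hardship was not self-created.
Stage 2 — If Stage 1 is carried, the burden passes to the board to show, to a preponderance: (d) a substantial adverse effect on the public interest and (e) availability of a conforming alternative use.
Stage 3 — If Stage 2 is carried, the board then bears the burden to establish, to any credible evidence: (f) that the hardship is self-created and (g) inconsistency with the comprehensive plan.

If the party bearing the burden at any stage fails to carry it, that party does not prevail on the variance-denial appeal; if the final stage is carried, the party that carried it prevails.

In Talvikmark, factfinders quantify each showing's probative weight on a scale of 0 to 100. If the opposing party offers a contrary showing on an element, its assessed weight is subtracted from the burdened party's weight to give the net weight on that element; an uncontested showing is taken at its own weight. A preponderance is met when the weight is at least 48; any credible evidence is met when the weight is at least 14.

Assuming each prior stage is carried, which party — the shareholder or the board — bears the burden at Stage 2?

board

Stage 2's rule assigns the burden to the board (to a preponderance).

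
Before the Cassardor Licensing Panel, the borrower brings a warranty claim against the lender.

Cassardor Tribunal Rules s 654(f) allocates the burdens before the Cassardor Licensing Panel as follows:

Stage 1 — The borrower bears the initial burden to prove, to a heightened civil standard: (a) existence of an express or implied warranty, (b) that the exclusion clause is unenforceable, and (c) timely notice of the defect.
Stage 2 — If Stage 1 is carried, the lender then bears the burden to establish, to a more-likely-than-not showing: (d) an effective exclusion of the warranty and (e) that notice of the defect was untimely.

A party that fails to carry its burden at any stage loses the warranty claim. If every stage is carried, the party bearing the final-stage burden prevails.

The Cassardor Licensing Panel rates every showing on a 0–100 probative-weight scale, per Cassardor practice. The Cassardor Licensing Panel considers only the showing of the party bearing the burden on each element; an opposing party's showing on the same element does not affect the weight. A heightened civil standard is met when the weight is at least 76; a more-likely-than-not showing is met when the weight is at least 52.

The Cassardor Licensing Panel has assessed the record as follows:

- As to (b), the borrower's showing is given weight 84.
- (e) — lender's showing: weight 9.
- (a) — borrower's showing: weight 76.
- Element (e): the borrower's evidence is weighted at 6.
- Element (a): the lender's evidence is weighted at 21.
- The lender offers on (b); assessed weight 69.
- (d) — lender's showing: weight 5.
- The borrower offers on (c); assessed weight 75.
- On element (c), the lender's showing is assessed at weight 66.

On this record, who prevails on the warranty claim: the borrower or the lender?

Stage 1 — burden on borrower; standard: a heightened civil standard (weight is at least 76).
    (a): 76 (lender's 21 disregarded) ≥ 76 [met]
    (b): 84 (lender's 69 disregarded) ≥ 76 [met]
    (c): 75 (lender's 66 disregarded) < 76 [not met]
  Not every element is met, so the borrower fails to carry Stage 1.
The lender prevails.

lender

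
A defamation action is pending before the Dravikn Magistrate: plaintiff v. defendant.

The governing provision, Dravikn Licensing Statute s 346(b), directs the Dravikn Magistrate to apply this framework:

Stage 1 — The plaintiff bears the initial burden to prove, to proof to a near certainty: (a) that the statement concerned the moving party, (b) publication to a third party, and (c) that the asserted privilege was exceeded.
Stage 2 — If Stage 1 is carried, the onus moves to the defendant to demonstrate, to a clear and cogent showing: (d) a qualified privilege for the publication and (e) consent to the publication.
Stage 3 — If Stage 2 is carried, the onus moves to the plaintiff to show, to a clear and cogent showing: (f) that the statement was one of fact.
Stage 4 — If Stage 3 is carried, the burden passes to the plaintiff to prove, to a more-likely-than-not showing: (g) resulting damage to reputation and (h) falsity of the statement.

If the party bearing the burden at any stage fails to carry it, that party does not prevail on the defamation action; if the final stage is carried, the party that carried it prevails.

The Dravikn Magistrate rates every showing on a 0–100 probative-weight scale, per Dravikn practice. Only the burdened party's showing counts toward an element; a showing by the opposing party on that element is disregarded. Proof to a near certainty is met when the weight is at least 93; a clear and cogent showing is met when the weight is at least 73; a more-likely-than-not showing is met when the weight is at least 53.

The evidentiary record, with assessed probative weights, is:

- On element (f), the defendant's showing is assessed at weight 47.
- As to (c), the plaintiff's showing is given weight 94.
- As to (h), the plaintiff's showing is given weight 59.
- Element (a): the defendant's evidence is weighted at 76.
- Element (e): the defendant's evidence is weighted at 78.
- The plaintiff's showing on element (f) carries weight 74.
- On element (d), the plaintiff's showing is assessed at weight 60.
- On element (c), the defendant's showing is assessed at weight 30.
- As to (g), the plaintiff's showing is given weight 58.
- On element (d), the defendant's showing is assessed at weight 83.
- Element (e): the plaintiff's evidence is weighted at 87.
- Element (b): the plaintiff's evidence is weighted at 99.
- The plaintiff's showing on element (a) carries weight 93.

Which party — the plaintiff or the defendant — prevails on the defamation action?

Stage 1 — burden on plaintiff; standard: proof to a near certainty (weight is at least 93).
    (a): 93 (defendant's 76 disregarded) ≥ 93 [met]
    (b): 99 ≥ 93 [met]
    (c): 94 (defendant's 30 disregarded) ≥ 93 [met]
  The plaintiff carries Stage 1; the defendant now bears the burden.
Stage 2 — burden on defendant; standard: a clear and cogent showing (weight is at least 73).
    (d): 83 (plaintiff's 60 disregarded) ≥ 73 [met]
    (e): 78 (plaintiff's 87 disregarded) ≥ 73 [met]
  The defendant carries Stage 2; the plaintiff now bears the burden.
Stage 3 — burden on plaintiff; standard: a clear and cogent showing (weight is at least 73).
    (f): 74 (defendant's 47 disregarded) ≥ 73 [met]
  All elements met. The plaintiff retains the burden for Stage 4.
Stage 4 — burden on plaintiff; standard: a more-likely-than-not showing (weight is at least 53).
    (g): 58 ≥ 53 [met]
    (h): 59 ≥ 53 [met]
  The plaintiff carries the last stage.
Every stage carried; the plaintiff prevails.

plaintiff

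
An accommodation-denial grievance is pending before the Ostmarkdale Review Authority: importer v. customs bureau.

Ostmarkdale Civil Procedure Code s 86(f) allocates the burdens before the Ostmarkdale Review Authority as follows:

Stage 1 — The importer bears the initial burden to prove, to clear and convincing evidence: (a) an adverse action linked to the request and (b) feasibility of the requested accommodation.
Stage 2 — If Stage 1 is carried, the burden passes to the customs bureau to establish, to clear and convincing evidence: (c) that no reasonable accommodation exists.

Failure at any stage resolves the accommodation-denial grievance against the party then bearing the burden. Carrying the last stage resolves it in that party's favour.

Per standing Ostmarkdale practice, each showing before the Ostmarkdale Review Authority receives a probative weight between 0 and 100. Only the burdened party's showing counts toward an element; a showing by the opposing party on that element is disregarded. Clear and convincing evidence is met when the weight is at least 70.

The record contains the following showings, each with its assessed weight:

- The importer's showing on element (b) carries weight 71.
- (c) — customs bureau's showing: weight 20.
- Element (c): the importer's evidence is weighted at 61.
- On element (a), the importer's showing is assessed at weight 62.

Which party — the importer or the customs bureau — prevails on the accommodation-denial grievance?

At Stage 1 the importer must meet clear and convincing evidence (weight is at least 70): on (a) the weight is 62, which does not reach 70, so (a) does not meet the standard; on (b) the weight is 71, ≥ 70, so (b) meets the standard.
  Not every element is met, so the importer fails to carry Stage 1.
So the customs bureau prevails.

customs bureau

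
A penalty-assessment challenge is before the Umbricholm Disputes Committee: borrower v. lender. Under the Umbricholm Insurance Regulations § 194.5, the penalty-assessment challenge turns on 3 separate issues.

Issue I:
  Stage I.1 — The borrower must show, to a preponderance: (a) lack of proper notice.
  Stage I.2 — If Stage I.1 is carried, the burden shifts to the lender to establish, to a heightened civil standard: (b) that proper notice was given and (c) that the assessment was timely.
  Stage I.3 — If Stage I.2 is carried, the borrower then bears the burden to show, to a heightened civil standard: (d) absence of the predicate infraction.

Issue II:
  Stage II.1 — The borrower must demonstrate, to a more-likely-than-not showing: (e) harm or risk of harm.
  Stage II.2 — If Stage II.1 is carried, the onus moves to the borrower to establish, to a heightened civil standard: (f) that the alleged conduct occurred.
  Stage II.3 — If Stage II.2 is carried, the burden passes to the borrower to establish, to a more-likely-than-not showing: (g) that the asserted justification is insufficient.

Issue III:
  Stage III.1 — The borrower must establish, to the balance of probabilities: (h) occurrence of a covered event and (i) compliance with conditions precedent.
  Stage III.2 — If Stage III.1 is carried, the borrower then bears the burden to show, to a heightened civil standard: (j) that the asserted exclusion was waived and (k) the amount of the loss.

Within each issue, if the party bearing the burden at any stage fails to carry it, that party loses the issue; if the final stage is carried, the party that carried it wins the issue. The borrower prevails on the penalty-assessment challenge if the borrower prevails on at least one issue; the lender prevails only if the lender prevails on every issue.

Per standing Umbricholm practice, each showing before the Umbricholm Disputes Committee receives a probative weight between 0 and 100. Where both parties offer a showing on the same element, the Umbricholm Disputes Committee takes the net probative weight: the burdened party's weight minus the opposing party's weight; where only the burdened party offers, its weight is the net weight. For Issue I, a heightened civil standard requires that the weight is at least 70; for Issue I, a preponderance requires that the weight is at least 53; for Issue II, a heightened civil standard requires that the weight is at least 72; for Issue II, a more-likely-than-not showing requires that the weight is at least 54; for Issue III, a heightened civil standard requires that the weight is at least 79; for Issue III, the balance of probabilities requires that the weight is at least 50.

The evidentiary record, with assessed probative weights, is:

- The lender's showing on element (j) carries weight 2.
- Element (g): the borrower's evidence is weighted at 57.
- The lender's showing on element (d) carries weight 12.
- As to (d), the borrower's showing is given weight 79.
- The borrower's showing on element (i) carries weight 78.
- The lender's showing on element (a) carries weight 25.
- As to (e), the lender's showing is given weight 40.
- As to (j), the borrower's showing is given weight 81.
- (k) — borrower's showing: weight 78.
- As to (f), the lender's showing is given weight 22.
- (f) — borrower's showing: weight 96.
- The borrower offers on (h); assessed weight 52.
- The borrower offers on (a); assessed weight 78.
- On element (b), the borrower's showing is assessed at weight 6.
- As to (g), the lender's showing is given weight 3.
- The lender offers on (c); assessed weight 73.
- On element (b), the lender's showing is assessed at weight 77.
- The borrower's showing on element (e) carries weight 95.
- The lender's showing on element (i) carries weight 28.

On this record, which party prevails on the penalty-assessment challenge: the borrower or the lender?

— Issue I —
Stage I.1 — burden on borrower; standard: a preponderance (weight is at least 53).
    (a): 78 − 25 = 53 ≥ 53 [met]
  The borrower carries Stage I.1; the lender now bears the burden.
Stage I.2 — burden on lender; standard: a heightened civil standard (weight is at least 70).
    (b): 77 − 6 = 71 ≥ 70 [met]
    (c): 73 ≥ 70 [met]
  The lender carries Stage I.2; the borrower now bears the burden.
Stage I.3 — burden on borrower; standard: a heightened civil standard (weight is at least 70).
    (d): 79 − 12 = 67 < 70 [not met]
  The borrower does not carry Stage I.3.
The analysis ends at Stage I.3; the lender prevails on this issue.
— Issue II —
At Stage II.1 the borrower must meet a more-likely-than-not showing (weight is at least 54): on (e) the weight is 95 less the opposing 40 gives net 55, ≥ 54, so (e) meets the standard.
  All elements met. The borrower retains the burden for Stage II.2.
At Stage II.2 the borrower must meet a heightened civil standard (weight is at least 72): on (f) the weight is 96 less the opposing 22 gives net 74, which does reach 72, so (f) meets the standard.
  Stage II.2 carried; the burden remains with the borrower.
At Stage II.3 the borrower must meet a more-likely-than-not showing (weight is at least 54): on (g) the weight is 57 less the opposing 3 gives net 54, ≥ 54, so (g) meets the standard.
  Stage II.3 carried; the final stage is satisfied.
All stages carried — the borrower prevails on this issue.
— Issue III —
Stage III.1 — burden on borrower; standard: the balance of probabilities (weight is at least 50).
    (h): 52 ≥ 50 [met]
    (i): 78 − 28 = 50 ≥ 50 [met]
  Stage III.1 carried; the burden remains with the borrower.
Stage III.2 — burden on borrower; standard: a heightened civil standard (weight is at least 79).
    (j): 81 − 2 = 79 ≥ 79 [met]
    (k): 78 < 79 [not met]
  Not every element is met, so the borrower fails to carry Stage III.2.
The lender prevails on this issue.
Per-issue: Issue I → lender; Issue II → borrower; Issue III → lender. The borrower must prevail on at least one issue; overall, the borrower prevails.

borrower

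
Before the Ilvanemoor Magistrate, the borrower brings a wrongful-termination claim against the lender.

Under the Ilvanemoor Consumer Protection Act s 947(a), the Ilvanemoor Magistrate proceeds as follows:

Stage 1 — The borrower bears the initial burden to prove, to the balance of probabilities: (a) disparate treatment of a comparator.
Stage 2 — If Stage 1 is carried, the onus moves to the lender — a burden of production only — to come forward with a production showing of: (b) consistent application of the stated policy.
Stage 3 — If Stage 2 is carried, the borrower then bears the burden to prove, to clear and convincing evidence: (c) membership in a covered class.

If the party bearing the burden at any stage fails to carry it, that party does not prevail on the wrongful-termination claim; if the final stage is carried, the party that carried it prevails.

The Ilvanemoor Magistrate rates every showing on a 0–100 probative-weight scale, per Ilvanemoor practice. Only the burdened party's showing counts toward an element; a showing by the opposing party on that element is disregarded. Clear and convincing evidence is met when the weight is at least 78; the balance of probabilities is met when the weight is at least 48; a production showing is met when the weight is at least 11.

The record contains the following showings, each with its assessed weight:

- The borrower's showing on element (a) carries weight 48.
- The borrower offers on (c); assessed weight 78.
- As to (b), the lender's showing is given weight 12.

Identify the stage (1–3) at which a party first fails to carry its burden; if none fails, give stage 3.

At Stage 1 the borrower must meet the balance of probabilities (weight is at least 48): on (a) the weight is 48, which does reach 48, so (a) meets the standard.
  The borrower carries Stage 1; the lender now bears the burden.
At Stage 2 the lender must meet a production showing (weight is at least 11): on (b) the weight is 12, which does reach 11, so (b) meets the standard.
  The lender carries Stage 2; the borrower now bears the burden.
At Stage 3 the borrower must meet clear and convincing evidence (weight is at least 78): on (c) the weight is 78, which does reach 78, so (c) meets the standard.
  All elements met at the final stage.
Every stage carried; the borrower prevails.

stage 3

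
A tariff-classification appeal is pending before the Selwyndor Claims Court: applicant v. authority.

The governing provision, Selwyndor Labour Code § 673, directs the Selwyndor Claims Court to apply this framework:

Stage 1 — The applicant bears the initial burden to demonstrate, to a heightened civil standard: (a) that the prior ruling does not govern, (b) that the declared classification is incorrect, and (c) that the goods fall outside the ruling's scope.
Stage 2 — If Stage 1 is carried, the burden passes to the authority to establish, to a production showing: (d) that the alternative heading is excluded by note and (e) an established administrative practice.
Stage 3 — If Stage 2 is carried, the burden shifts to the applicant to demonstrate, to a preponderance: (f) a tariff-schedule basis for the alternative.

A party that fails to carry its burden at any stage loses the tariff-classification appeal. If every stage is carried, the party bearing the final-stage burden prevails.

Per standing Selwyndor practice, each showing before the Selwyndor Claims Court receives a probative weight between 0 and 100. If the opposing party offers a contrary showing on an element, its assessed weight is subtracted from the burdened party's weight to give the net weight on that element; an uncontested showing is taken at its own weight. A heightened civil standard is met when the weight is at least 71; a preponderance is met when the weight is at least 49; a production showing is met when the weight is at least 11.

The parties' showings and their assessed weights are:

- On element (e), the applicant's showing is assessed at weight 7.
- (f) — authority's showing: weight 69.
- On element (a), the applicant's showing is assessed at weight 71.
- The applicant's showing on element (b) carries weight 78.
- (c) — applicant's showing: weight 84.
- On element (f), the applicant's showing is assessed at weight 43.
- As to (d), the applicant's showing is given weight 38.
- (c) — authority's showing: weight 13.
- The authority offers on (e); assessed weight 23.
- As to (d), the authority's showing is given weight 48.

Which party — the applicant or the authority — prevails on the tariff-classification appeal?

applicant

Stage 1 — burden on applicant; standard: a heightened civil standard (weight is at least 71).
    (a): 71 ≥ 71 [met]
    (b): 78 ≥ 71 [met]
    (c): 84 − 13 = 71 ≥ 71 [met]
  All elements met. The burden passes to the authority.
Stage 2 — burden on authority; standard: a production showing (weight is at least 11).
    (d): 48 − 38 = 10 < 11 [not met]
    (e): 23 − 7 = 16 ≥ 11 [met]
  Not every element is met, so the authority fails to carry Stage 2.
The analysis ends at Stage 2; the applicant prevails.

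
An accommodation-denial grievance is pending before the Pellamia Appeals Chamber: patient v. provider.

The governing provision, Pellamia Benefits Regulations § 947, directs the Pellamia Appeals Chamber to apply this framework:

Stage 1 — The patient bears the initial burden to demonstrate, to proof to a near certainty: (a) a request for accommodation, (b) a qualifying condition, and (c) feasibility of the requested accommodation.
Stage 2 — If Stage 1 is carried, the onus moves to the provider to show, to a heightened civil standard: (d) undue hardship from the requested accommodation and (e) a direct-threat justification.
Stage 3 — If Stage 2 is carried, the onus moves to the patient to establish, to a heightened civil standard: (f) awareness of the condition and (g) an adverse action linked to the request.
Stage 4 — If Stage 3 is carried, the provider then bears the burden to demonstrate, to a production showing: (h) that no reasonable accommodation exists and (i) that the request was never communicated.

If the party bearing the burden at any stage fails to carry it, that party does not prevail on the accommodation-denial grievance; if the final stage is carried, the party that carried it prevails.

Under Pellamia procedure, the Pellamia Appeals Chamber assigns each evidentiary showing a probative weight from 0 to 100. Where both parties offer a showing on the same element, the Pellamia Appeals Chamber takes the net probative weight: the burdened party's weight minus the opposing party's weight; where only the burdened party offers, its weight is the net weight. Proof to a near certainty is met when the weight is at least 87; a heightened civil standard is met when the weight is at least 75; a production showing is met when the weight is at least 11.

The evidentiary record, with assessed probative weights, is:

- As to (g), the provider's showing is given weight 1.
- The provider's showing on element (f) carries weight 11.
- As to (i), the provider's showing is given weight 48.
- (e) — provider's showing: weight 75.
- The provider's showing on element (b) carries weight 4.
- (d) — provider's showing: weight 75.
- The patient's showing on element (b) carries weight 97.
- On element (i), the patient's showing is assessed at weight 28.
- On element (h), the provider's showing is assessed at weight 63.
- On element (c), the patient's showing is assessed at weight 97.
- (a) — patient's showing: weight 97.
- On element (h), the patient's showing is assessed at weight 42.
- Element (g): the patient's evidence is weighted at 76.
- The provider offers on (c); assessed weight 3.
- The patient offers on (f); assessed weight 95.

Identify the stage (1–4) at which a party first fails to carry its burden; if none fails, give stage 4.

Stage 1 — burden on patient; standard: proof to a near certainty (weight is at least 87).
    (a): 97 ≥ 87 [met]
    (b): 97 − 4 = 93 ≥ 87 [met]
    (c): 97 − 3 = 94 ≥ 87 [met]
  All elements met. The burden passes to the provider.
Stage 2 — burden on provider; standard: a heightened civil standard (weight is at least 75).
    (d): 75 ≥ 75 [met]
    (e): 75 ≥ 75 [met]
  The provider carries Stage 2; the patient now bears the burden.
Stage 3 — burden on patient; standard: a heightened civil standard (weight is at least 75).
    (f): 95 − 11 = 84 ≥ 75 [met]
    (g): 76 − 1 = 75 ≥ 75 [met]
  Stage 3 is satisfied; the onus moves to the provider.
Stage 4 — burden on provider; standard: a production showing (weight is at least 11).
    (h): 63 − 42 = 21 ≥ 11 [met]
    (i): 48 − 28 = 20 ≥ 11 [met]
  All elements met at the final stage.
All stages carried — the provider prevails.

stage 4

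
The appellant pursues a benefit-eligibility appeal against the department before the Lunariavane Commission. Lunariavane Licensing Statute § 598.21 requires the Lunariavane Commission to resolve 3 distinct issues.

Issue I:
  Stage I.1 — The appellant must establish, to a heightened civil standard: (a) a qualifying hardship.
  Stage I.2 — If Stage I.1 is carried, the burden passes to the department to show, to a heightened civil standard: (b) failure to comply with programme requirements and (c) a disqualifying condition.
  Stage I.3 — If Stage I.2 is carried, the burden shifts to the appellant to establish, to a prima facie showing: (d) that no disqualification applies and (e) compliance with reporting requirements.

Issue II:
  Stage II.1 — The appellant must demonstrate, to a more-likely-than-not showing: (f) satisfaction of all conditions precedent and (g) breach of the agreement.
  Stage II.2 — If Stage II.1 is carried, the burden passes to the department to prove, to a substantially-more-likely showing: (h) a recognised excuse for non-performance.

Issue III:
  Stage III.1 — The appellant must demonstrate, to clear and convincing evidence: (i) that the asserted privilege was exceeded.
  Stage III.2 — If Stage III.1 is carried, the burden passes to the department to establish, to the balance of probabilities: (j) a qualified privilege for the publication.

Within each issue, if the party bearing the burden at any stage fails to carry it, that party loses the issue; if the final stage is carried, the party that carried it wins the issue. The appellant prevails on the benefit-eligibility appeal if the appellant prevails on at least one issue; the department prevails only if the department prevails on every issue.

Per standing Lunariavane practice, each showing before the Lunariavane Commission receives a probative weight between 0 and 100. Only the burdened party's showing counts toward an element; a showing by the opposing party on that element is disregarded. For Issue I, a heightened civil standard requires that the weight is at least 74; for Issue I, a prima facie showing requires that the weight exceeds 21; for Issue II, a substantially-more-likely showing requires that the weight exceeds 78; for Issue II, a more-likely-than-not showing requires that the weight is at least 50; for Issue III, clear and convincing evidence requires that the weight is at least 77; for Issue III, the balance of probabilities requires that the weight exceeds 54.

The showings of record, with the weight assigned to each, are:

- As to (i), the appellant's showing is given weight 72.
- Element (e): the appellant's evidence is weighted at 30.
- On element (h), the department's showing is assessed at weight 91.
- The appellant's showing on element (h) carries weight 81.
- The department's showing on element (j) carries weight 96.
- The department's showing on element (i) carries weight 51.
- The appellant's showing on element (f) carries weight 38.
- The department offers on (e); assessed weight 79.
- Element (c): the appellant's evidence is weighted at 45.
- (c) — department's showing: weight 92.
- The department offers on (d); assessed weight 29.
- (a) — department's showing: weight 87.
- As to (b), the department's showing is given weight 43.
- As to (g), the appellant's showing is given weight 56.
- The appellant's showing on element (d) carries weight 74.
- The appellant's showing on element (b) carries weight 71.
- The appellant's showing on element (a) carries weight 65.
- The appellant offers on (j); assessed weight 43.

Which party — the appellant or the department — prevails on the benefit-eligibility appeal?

department

— Issue I —
At Stage I.1 the appellant must meet a heightened civil standard (weight is at least 74): on (a) the weight is 65 (the department's 87 is given no effect), which does not reach 74, so (a) does not meet the standard.
  Stage I.1 not carried; the appellant fails its burden.
The department prevails on this issue.
— Issue II —
Stage II.1 — burden on appellant; standard: a more-likely-than-not showing (weight is at least 50).
    (f): 38 < 50 [not met]
    (g): 56 ≥ 50 [met]
  Stage II.1 not carried; the appellant fails its burden.
So the department prevails on this issue.
— Issue III —
At Stage III.1 the appellant must meet clear and convincing evidence (weight is at least 77): on (i) the weight is 72 (the department's 51 is given no effect), which does not reach 77, so (i) does not meet the standard.
  Not every element is met, so the appellant fails to carry Stage III.1.
The analysis ends at Stage III.1; the department prevails on this issue.
Per-issue: Issue I → department; Issue II → department; Issue III → department. The appellant must prevail on at least one issue; overall, the department prevails.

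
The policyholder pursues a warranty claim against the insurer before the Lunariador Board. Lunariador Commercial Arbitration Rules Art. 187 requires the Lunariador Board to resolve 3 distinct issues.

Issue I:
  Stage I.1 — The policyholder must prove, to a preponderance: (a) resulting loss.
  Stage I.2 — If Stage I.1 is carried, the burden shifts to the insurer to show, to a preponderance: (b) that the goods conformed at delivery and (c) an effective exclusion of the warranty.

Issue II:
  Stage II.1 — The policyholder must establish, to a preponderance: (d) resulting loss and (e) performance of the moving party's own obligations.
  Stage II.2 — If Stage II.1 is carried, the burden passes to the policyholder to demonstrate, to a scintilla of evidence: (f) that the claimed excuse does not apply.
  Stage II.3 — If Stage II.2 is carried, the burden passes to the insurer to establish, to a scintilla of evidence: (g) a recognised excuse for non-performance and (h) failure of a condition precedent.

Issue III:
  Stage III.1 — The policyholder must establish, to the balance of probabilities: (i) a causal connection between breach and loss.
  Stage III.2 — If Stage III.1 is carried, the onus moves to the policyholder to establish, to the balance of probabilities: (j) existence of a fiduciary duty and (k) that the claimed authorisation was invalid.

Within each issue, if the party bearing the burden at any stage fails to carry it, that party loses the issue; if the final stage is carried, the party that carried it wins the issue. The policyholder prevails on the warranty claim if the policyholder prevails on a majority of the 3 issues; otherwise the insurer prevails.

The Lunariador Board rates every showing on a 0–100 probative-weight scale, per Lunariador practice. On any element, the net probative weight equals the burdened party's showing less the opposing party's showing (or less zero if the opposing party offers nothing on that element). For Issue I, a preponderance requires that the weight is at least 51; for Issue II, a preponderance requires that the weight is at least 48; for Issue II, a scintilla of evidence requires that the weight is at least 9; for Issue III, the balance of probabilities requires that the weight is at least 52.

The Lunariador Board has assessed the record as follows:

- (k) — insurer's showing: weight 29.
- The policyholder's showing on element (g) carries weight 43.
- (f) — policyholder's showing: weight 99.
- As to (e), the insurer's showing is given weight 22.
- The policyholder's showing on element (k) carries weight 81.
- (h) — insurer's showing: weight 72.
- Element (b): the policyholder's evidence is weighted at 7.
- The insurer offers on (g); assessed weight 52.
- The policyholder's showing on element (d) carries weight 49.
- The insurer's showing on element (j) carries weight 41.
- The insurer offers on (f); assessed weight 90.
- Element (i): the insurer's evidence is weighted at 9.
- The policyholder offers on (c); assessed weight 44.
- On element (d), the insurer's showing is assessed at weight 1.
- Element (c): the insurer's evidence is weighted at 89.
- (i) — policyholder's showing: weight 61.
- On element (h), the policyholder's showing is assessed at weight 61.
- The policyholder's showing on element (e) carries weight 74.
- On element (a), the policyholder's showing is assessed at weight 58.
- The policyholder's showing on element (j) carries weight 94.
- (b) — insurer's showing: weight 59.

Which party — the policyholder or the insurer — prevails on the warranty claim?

— Issue I —
Stage I.1 — burden on policyholder; standard: a preponderance (weight is at least 51).
    (a): 58 ≥ 51 [met]
  Stage I.1 is satisfied; the onus moves to the insurer.
Stage I.2 — burden on insurer; standard: a preponderance (weight is at least 51).
    (b): 59 − 7 = 52 ≥ 51 [met]
    (c): 89 − 44 = 45 < 51 [not met]
  The insurer does not carry Stage I.2.
So the policyholder prevails on this issue.
— Issue II —
At Stage II.1 the policyholder must meet a preponderance (weight is at least 48): on (d) the weight is 49 less the opposing 1 gives net 48, which does reach 48, so (d) meets the standard; on (e) the weight is 74 less the opposing 22 gives net 52, ≥ 48, so (e) meets the standard.
  All elements met. The policyholder retains the burden for Stage II.2.
At Stage II.2 the policyholder must meet a scintilla of evidence (weight is at least 9): on (f) the weight is 99 less the opposing 90 gives net 9, ≥ 9, so (f) meets the standard.
  Stage II.2 is satisfied; the onus moves to the insurer.
At Stage II.3 the insurer must meet a scintilla of evidence (weight is at least 9): on (g) the weight is 52 less the opposing 43 gives net 9, which does reach 9, so (g) meets the standard; on (h) the weight is 72 less the opposing 61 gives net 11, which does reach 9, so (h) meets the standard.
  Stage II.3 carried; the final stage is satisfied.
With every stage satisfied, the insurer prevails on this issue.
— Issue III —
Stage III.1 (policyholder, the balance of probabilities, weight is at least 52): (i) net 61−9=52 ≥ 52 — meets.
  Stage III.1 carried; the burden remains with the policyholder.
Stage III.2 (policyholder, the balance of probabilities, weight is at least 52): (j) net 94−41=53 ≥ 52 — meets; (k) net 81−29=52 ≥ 52 — meets.
  Stage III.2 carried; the final stage is satisfied.
All stages carried — the policyholder prevails on this issue.
Per-issue: Issue I → policyholder; Issue II → insurer; Issue III → policyholder. The policyholder must prevail on a majority of issues; overall, the policyholder prevails.

policyholder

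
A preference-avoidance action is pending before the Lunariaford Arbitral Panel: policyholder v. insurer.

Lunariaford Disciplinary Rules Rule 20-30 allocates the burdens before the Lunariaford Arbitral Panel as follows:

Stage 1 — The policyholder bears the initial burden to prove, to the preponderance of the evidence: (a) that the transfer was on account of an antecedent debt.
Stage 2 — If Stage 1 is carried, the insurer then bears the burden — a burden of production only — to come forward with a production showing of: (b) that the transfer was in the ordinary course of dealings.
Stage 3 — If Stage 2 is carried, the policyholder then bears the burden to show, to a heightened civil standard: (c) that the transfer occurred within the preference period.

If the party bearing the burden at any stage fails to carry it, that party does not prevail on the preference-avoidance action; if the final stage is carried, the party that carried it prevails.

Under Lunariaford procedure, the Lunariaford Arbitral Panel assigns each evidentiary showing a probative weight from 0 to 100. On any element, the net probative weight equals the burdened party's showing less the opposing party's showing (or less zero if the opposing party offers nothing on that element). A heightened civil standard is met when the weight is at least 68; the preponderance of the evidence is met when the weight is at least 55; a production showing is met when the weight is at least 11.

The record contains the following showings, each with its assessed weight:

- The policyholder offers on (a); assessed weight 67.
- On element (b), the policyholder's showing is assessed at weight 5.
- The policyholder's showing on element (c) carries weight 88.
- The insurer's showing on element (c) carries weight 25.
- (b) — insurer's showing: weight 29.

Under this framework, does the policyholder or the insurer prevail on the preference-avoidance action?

At Stage 1 the policyholder must meet the preponderance of the evidence (weight is at least 55): on (a) the weight is 67, ≥ 55, so (a) meets the standard.
  The policyholder carries Stage 1; the insurer now bears the burden.
At Stage 2 the insurer must meet a production showing (weight is at least 11): on (b) the weight is 29 less the opposing 5 gives net 24, ≥ 11, so (b) meets the standard.
  Stage 2 is satisfied; the onus moves to the policyholder.
At Stage 3 the policyholder must meet a heightened civil standard (weight is at least 68): on (c) the weight is 88 less the opposing 25 gives net 63, < 68, so (c) does not meet the standard.
  Not every element is met, so the policyholder fails to carry Stage 3.
The insurer prevails.

insurer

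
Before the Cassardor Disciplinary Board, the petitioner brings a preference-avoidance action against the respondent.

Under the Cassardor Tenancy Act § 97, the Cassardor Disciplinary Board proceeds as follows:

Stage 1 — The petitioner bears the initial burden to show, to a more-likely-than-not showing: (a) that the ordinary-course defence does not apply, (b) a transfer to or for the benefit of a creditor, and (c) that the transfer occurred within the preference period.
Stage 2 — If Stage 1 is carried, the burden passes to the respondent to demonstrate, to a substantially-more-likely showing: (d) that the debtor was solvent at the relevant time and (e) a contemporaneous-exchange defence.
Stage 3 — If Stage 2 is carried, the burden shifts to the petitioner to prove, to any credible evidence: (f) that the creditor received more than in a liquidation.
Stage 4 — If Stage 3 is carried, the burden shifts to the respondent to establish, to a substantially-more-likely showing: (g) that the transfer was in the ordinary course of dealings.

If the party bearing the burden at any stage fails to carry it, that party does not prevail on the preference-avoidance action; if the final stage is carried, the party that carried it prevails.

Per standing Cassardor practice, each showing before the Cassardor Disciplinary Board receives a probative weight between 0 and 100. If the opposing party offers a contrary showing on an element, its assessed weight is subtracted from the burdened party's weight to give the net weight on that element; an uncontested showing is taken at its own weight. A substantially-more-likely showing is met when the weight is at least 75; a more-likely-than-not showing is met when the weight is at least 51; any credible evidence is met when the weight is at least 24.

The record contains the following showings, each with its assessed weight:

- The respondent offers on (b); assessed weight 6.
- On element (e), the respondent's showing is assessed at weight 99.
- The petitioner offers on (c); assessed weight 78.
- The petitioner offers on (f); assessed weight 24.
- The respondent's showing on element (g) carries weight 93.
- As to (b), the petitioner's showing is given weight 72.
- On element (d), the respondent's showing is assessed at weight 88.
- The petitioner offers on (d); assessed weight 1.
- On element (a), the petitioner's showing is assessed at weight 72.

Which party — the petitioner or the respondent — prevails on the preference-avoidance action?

respondent

Stage 1 — burden on petitioner; standard: a more-likely-than-not showing (weight is at least 51).
    (a): 72 ≥ 51 [met]
    (b): 72 − 6 = 66 ≥ 51 [met]
    (c): 78 ≥ 51 [met]
  The petitioner carries Stage 1; the respondent now bears the burden.
Stage 2 — burden on respondent; standard: a substantially-more-likely showing (weight is at least 75).
    (d): 88 − 1 = 87 ≥ 75 [met]
    (e): 99 ≥ 75 [met]
  Stage 2 carried; the burden shifts to the petitioner.
Stage 3 — burden on petitioner; standard: any credible evidence (weight is at least 24).
    (f): 24 ≥ 24 [met]
  The petitioner carries Stage 3; the respondent now bears the burden.
Stage 4 — burden on respondent; standard: a substantially-more-likely showing (weight is at least 75).
    (g): 93 ≥ 75 [met]
  The respondent carries the last stage.
With every stage satisfied, the respondent prevails.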